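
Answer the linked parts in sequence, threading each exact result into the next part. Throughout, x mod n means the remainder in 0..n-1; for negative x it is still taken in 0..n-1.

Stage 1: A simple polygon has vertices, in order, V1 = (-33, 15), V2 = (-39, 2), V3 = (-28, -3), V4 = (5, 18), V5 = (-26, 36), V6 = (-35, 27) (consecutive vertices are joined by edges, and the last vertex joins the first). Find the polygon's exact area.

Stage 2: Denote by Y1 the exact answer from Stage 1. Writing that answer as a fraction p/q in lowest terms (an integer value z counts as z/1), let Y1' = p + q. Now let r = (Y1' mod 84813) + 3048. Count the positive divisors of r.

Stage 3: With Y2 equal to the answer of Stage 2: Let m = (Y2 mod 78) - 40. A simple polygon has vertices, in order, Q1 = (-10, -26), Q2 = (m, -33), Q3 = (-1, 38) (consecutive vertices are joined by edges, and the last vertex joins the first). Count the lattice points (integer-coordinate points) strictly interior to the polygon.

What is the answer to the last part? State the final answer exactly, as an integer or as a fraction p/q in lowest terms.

736

Stage 1: cross terms: (-33*2 - -39*15)=519, (-39*-3 - -28*2)=173, (-28*18 - 5*-3)=-489, (5*36 - -26*18)=648, (-26*27 - -35*36)=558, (-35*15 - -33*27)=366; twice the area = |1775| = 1775; area = 1775/2; answer 1775/2
Stage 2: Y1 = 1775/2; threaded value p + q = 1777; r = 4825; 4825 = 5^2 * 193; number of divisors = (2+1) * (1+1) = 6; answer 6
Stage 3: Y2 = 6; m = -34; cross terms: (-10*-33 - -34*-26)=-554, (-34*38 - -1*-33)=-1325, (-1*-26 - -10*38)=406; twice the area = |-1473| = 1473; area = 1473/2; boundary points = 1 + 1 + 1 = 3; strictly interior points = area - boundary/2 + 1 = 736; answer 736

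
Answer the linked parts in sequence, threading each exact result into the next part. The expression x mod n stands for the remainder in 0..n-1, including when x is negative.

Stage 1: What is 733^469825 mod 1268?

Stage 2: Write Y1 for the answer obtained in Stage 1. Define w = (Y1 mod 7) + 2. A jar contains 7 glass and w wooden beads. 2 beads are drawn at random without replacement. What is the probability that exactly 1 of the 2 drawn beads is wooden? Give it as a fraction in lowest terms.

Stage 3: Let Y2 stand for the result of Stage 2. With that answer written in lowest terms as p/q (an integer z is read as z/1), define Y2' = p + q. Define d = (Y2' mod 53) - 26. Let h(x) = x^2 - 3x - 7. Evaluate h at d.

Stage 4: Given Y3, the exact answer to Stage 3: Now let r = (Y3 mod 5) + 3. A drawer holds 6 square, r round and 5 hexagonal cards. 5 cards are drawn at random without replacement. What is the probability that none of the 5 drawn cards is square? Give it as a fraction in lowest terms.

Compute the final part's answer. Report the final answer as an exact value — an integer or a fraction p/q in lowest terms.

Stage 1: squarings mod 1268: 733^1=733, 733^2=925, 733^4=993, 733^8=813, 733^16=341, 733^32=893, 733^64=1145, 733^128=1181, 733^256=1229, 733^512=253, 733^1024=609, 733^2048=625, 733^4096=81, 733^8192=221, 733^16384=657, 733^32768=529, 733^65536=881, 733^131072=145, 733^262144=737; 733^469825 = 733^1 * 733^64 * 733^256 * 733^512 * 733^2048 * 733^8192 * 733^65536 * 733^131072 * 733^262144 = 1041 (mod 1268); answer 1041
Stage 2: Y1 = 1041; w = 7; total draws C(14,2) = 91; favorable C(7,1)*C(7,1) = 49; P = 7/13; answer 7/13
Stage 3: Y2 = 7/13; threaded value p + q = 20; d = -6; 1*(-6)^2 - 3*(-6)^1 - 7 = (36) + (18) + (-7) = 47; answer 47
Stage 4: Y3 = 47; r = 5; total draws C(16,5) = 4368; favorable C(10,5) = 252; P = 3/52; answer 3/52

3/52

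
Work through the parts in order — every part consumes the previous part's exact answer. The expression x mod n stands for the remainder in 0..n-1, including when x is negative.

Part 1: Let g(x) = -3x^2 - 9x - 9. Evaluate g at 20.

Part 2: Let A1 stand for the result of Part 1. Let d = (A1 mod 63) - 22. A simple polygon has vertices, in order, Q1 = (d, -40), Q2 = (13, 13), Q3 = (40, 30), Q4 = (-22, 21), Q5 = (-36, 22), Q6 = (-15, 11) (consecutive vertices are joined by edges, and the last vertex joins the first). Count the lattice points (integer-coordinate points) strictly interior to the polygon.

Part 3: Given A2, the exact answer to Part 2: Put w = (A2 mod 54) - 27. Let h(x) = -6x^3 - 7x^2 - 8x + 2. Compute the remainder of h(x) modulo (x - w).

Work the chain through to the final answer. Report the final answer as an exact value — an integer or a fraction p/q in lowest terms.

-2455

Part 1: -3*(20)^2 - 9*(20)^1 - 9 = (-1200) + (-180) + (-9) = -1389; answer -1389
Part 2: A1 = -1389; d = 38; cross terms: (38*13 - 13*-40)=1014, (13*30 - 40*13)=-130, (40*21 - -22*30)=1500, (-22*22 - -36*21)=272, (-36*11 - -15*22)=-66, (-15*-40 - 38*11)=182; twice the area = |2772| = 2772; area = 1386; boundary points = 1 + 1 + 1 + 1 + 1 + 1 = 6; strictly interior points = area - boundary/2 + 1 = 1384; answer 1384
Part 3: A2 = 1384; w = 7; remainder = value at the root: -6*(7)^3 - 7*(7)^2 - 8*(7)^1 + 2 = (-2058) + (-343) + (-56) + (2) = -2455; answer -2455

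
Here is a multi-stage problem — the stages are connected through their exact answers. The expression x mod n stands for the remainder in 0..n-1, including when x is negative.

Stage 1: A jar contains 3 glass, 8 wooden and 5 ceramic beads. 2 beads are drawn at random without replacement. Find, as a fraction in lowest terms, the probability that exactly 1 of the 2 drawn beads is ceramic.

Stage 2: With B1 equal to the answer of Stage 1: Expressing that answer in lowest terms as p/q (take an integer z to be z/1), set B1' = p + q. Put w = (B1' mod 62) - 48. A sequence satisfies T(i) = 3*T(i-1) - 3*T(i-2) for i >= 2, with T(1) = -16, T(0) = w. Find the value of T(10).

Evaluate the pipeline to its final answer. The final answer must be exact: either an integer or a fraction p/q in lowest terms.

Stage 1: total draws C(16,2) = 120; favorable C(5,1)*C(11,1) = 55; P = 11/24; answer 11/24
Stage 2: B1 = 11/24; threaded value p + q = 35; w = -13; T(2) = 3*(-16) - 3*(-13) = -9; iterating: T(2)=-9, T(3)=21, T(4)=90, T(5)=207, T(6)=351, T(7)=432, T(8)=243, T(9)=-567, T(10)=-2430; answer -2430

-2430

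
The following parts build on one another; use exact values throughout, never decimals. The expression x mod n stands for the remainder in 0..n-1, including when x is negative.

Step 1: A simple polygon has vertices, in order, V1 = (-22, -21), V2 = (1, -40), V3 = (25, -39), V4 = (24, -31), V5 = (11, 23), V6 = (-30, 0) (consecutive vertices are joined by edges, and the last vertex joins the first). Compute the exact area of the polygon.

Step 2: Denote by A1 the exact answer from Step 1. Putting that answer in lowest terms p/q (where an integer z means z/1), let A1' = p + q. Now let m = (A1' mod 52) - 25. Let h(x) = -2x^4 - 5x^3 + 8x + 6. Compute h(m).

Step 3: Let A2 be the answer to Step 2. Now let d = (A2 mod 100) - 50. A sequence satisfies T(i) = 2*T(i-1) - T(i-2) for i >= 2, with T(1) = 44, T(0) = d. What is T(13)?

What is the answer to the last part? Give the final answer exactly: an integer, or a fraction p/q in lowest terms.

Step 1: cross terms: (-22*-40 - 1*-21)=901, (1*-39 - 25*-40)=961, (25*-31 - 24*-39)=161, (24*23 - 11*-31)=893, (11*0 - -30*23)=690, (-30*-21 - -22*0)=630; twice the area = |4236| = 4236; area = 2118; answer 2118
Step 2: A1 = 2118; threaded value p + q = 2119; m = 14; -2*(14)^4 - 5*(14)^3 + 8*(14)^1 + 6 = (-76832) + (-13720) + (112) + (6) = -90434; answer -90434
Step 3: A2 = -90434; d = 16; T(2) = 2*(44) - 1*(16) = 72; iterating: T(2)=72, T(3)=100, T(4)=128, T(5)=156, T(6)=184, T(7)=212, T(8)=240, T(9)=268, T(10)=296, T(11)=324, T(12)=352, T(13)=380; answer 380

380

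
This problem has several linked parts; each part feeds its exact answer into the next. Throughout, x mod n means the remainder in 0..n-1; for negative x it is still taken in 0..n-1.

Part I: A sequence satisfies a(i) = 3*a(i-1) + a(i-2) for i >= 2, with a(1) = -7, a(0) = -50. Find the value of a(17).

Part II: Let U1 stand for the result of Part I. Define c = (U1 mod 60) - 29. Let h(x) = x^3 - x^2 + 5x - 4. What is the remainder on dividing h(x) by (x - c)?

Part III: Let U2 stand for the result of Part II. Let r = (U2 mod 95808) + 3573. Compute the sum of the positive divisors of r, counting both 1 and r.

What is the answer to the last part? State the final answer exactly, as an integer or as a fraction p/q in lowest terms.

9360

Part I: a(2) = 3*(-7) + 1*(-50) = -71; iterating: a(2)=-71, a(3)=-220, a(4)=-731, a(5)=-2413, a(6)=-7970, a(7)=-26323, a(8)=-86939, a(9)=-287140, a(10)=-948359, a(11)=-3132217, a(12)=-10345010, a(13)=-34167247, a(14)=-112846751, a(15)=-372707500, a(16)=-1230969251, a(17)=-4065615253; answer -4065615253
Part II: U1 = -4065615253; c = 18; remainder = value at the root: 1*(18)^3 - 1*(18)^2 + 5*(18)^1 - 4 = (5832) + (-324) + (90) + (-4) = 5594; answer 5594
Part III: U2 = 5594; r = 9167; 9167 = 89 * 103; sigma = (1 + 89) * (1 + 103) = 90 * 104 = 9360; answer 9360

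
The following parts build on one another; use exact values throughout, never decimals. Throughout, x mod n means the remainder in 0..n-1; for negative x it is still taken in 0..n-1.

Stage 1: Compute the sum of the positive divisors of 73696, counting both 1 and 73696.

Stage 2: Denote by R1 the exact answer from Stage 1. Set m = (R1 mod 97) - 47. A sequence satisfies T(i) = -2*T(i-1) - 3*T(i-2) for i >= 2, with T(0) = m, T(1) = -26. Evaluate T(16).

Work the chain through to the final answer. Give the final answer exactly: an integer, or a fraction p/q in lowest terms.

Stage 1: 73696 = 2^5 * 7^2 * 47; sigma = (1 + 2 + 4 + 8 + 16 + 32) * (1 + 7 + 49) * (1 + 47) = 63 * 57 * 48 = 172368; answer 172368
Stage 2: R1 = 172368; m = 49; T(2) = -2*(-26) - 3*(49) = -95; iterating: T(2)=-95, T(3)=268, T(4)=-251, T(5)=-302, T(6)=1357, T(7)=-1808, T(8)=-455, T(9)=6334, T(10)=-11303, T(11)=3604, T(12)=26701, T(13)=-64214, T(14)=48325, T(15)=95992, T(16)=-336959; answer -336959

-336959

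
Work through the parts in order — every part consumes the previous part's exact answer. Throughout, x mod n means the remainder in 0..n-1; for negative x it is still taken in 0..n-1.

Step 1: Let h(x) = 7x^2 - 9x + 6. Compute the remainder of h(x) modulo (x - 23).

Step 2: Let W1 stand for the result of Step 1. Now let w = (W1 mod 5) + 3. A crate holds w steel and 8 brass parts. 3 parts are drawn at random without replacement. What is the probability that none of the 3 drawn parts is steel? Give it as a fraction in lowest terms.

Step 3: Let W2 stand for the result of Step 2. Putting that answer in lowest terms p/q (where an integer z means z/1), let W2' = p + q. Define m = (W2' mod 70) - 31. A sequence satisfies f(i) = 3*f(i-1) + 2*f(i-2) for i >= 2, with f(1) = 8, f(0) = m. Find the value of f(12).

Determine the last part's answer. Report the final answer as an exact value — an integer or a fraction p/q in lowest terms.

Step 1: remainder = value at the root: 7*(23)^2 - 9*(23)^1 + 6 = (3703) + (-207) + (6) = 3502; answer 3502
Step 2: W1 = 3502; w = 5; total draws C(13,3) = 286; favorable C(8,3) = 56; P = 28/143; answer 28/143
Step 3: W2 = 28/143; threaded value p + q = 171; m = 0; f(2) = 3*(8) + 2*(0) = 24; iterating: f(2)=24, f(3)=88, f(4)=312, f(5)=1112, f(6)=3960, f(7)=14104, f(8)=50232, f(9)=178904, f(10)=637176, f(11)=2269336, f(12)=8082360; answer 8082360

8082360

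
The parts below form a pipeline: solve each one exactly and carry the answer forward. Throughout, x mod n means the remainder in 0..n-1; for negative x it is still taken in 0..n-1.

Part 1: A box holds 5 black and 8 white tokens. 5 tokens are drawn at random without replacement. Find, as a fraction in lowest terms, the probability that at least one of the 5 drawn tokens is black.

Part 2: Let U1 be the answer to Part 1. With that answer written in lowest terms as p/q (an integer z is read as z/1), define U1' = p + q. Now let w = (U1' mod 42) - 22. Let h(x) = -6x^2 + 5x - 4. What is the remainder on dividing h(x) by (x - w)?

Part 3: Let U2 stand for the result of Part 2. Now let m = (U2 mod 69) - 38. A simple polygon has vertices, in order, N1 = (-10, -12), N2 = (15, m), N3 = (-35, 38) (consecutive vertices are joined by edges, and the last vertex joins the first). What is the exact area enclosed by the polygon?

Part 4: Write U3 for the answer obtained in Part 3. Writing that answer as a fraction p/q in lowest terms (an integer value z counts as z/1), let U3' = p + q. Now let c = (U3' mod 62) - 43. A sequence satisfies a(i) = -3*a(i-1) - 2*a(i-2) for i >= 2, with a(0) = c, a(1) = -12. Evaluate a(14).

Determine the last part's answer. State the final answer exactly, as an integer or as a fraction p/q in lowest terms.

Part 1: total draws C(13,5) = 1287; complement C(8,5) = 56; favorable 1287 - 56 = 1231; P = 1231/1287; answer 1231/1287
Part 2: U1 = 1231/1287; threaded value p + q = 2518; w = 18; remainder = value at the root: -6*(18)^2 + 5*(18)^1 - 4 = (-1944) + (90) + (-4) = -1858; answer -1858
Part 3: U2 = -1858; m = -33; cross terms: (-10*-33 - 15*-12)=510, (15*38 - -35*-33)=-585, (-35*-12 - -10*38)=800; twice the area = |725| = 725; area = 725/2; answer 725/2
Part 4: U3 = 725/2; threaded value p + q = 727; c = 2; a(2) = -3*(-12) - 2*(2) = 32; iterating: a(2)=32, a(3)=-72, a(4)=152, a(5)=-312, a(6)=632, a(7)=-1272, a(8)=2552, a(9)=-5112, a(10)=10232, a(11)=-20472, a(12)=40952, a(13)=-81912, a(14)=163832; answer 163832

163832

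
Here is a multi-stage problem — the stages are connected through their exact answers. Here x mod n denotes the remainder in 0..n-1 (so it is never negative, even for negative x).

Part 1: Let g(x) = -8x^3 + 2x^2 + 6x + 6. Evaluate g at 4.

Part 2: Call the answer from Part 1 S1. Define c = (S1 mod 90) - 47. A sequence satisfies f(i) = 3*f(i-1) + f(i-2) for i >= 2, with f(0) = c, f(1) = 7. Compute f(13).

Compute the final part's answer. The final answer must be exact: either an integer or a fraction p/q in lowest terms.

Part 1: -8*(4)^3 + 2*(4)^2 + 6*(4)^1 + 6 = (-512) + (32) + (24) + (6) = -450; answer -450
Part 2: S1 = -450; c = -47; f(2) = 3*(7) + 1*(-47) = -26; iterating: f(2)=-26, f(3)=-71, f(4)=-239, f(5)=-788, f(6)=-2603, f(7)=-8597, f(8)=-28394, f(9)=-93779, f(10)=-309731, f(11)=-1022972, f(12)=-3378647, f(13)=-11158913; answer -11158913

-11158913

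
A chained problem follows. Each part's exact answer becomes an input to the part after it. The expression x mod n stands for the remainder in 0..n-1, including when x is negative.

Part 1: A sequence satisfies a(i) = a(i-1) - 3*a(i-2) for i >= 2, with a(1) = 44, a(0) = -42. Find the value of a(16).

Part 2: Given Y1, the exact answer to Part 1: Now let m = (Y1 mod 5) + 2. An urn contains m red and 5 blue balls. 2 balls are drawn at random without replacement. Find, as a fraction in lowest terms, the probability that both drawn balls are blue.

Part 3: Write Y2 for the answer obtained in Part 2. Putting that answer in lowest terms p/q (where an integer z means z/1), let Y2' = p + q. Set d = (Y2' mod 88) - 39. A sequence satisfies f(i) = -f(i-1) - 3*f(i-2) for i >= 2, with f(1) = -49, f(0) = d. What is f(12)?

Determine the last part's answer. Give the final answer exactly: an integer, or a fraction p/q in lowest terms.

Part 1: a(2) = 1*(44) - 3*(-42) = 170; iterating: a(2)=170, a(3)=38, a(4)=-472, a(5)=-586, a(6)=830, a(7)=2588, a(8)=98, a(9)=-7666, a(10)=-7960, a(11)=15038, a(12)=38918, a(13)=-6196, a(14)=-122950, a(15)=-104362, a(16)=264488; answer 264488
Part 2: Y1 = 264488; m = 5; total draws C(10,2) = 45; favorable C(5,2) = 10; P = 2/9; answer 2/9
Part 3: Y2 = 2/9; threaded value p + q = 11; d = -28; f(2) = -1*(-49) - 3*(-28) = 133; iterating: f(2)=133, f(3)=14, f(4)=-413, f(5)=371, f(6)=868, f(7)=-1981, f(8)=-623, f(9)=6566, f(10)=-4697, f(11)=-15001, f(12)=29092; answer 29092

29092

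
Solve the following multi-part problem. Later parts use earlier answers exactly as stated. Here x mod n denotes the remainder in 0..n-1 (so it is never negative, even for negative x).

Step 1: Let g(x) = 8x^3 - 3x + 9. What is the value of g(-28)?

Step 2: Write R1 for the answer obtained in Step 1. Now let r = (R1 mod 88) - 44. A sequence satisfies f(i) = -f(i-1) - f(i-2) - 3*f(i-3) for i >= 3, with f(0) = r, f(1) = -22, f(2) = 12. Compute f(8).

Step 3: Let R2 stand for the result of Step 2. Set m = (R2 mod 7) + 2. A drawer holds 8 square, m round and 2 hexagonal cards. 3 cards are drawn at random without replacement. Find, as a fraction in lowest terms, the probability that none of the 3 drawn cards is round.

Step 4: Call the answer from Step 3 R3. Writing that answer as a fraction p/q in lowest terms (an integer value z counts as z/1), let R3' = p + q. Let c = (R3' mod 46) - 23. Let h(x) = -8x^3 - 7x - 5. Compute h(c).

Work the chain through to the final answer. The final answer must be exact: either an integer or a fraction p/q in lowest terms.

Step 1: 8*(-28)^3 - 3*(-28)^1 + 9 = (-175616) + (84) + (9) = -175523; answer -175523
Step 2: R1 = -175523; r = -7; f(3) = -1*(12) - 1*(-22) - 3*(-7) = 31; iterating: f(3)=31, f(4)=23, f(5)=-90, f(6)=-26, f(7)=47, f(8)=249; answer 249
Step 3: R2 = 249; m = 6; total draws C(16,3) = 560; favorable C(10,3) = 120; P = 3/14; answer 3/14
Step 4: R3 = 3/14; threaded value p + q = 17; c = -6; -8*(-6)^3 - 7*(-6)^1 - 5 = (1728) + (42) + (-5) = 1765; answer 1765

1765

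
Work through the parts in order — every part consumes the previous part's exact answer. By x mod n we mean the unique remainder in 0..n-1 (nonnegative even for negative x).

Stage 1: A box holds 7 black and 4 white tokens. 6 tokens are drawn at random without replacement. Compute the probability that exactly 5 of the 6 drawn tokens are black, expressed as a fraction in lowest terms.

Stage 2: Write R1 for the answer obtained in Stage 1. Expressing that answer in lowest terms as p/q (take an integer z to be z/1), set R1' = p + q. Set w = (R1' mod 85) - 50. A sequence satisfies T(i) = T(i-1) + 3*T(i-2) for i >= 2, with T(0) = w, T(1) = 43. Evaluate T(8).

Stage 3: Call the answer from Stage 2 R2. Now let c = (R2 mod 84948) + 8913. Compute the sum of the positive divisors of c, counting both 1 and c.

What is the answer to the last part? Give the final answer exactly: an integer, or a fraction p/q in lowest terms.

114638

Stage 1: total draws C(11,6) = 462; favorable C(7,5)*C(4,1) = 84; P = 2/11; answer 2/11
Stage 2: R1 = 2/11; threaded value p + q = 13; w = -37; T(2) = 1*(43) + 3*(-37) = -68; iterating: T(2)=-68, T(3)=61, T(4)=-143, T(5)=40, T(6)=-389, T(7)=-269, T(8)=-1436; answer -1436
Stage 3: R2 = -1436; c = 92425; 92425 = 5^2 * 3697; sigma = (1 + 5 + 25) * (1 + 3697) = 31 * 3698 = 114638; answer 114638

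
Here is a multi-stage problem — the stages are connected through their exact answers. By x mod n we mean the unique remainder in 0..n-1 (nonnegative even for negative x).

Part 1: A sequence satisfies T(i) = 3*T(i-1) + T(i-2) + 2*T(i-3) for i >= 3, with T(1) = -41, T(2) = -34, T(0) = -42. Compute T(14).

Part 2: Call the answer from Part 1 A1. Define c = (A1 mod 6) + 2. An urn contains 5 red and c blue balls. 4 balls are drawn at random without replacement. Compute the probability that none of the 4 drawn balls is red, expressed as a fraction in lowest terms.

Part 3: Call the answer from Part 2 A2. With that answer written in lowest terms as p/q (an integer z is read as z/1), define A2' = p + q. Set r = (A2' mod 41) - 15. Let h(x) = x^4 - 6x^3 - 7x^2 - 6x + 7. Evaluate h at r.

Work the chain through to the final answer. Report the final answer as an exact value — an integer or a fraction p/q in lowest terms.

21853

Part 1: T(3) = 3*(-34) + 1*(-41) + 2*(-42) = -227; iterating: T(3)=-227, T(4)=-797, T(5)=-2686, T(6)=-9309, T(7)=-32207, T(8)=-111302, T(9)=-384731, T(10)=-1329909, T(11)=-4597062, T(12)=-15890557, T(13)=-54928551, T(14)=-189870334; answer -189870334
Part 2: A1 = -189870334; c = 4; total draws C(9,4) = 126; favorable C(4,4) = 1; P = 1/126; answer 1/126
Part 3: A2 = 1/126; threaded value p + q = 127; r = -11; 1*(-11)^4 - 6*(-11)^3 - 7*(-11)^2 - 6*(-11)^1 + 7 = (14641) + (7986) + (-847) + (66) + (7) = 21853; answer 21853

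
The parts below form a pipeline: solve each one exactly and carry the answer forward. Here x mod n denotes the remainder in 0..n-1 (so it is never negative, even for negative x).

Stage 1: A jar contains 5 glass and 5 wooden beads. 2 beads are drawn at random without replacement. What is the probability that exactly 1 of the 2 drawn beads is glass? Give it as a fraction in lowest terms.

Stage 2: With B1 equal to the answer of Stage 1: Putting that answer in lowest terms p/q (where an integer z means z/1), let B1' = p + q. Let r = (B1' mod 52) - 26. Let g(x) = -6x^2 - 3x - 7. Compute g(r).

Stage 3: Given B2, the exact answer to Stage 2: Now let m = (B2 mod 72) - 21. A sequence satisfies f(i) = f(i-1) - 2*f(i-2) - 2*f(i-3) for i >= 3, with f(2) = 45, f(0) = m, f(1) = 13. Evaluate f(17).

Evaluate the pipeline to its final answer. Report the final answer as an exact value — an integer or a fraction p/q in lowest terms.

Stage 1: total draws C(10,2) = 45; favorable C(5,1)*C(5,1) = 25; P = 5/9; answer 5/9
Stage 2: B1 = 5/9; threaded value p + q = 14; r = -12; -6*(-12)^2 - 3*(-12)^1 - 7 = (-864) + (36) + (-7) = -835; answer -835
Stage 3: B2 = -835; m = 8; f(3) = 1*(45) - 2*(13) - 2*(8) = 3; iterating: f(3)=3, f(4)=-113, f(5)=-209, f(6)=11, f(7)=655, f(8)=1051, f(9)=-281, f(10)=-3693, f(11)=-5233, f(12)=2715, f(13)=20567, f(14)=25603, f(15)=-20961, f(16)=-113301, f(17)=-122585; answer -122585

-122585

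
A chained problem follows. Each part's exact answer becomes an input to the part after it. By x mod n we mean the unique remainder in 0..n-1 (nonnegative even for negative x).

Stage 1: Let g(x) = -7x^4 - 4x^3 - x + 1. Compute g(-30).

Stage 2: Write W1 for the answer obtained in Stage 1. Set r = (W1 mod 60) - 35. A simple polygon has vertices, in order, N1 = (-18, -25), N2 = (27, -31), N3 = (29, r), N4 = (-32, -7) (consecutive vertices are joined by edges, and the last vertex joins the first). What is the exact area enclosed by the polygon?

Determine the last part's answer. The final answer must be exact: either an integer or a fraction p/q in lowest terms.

2367/2

Stage 1: -7*(-30)^4 - 4*(-30)^3 - 1*(-30)^1 + 1 = (-5670000) + (108000) + (30) + (1) = -5561969; answer -5561969
Stage 2: W1 = -5561969; r = -4; cross terms: (-18*-31 - 27*-25)=1233, (27*-4 - 29*-31)=791, (29*-7 - -32*-4)=-331, (-32*-25 - -18*-7)=674; twice the area = |2367| = 2367; area = 2367/2; answer 2367/2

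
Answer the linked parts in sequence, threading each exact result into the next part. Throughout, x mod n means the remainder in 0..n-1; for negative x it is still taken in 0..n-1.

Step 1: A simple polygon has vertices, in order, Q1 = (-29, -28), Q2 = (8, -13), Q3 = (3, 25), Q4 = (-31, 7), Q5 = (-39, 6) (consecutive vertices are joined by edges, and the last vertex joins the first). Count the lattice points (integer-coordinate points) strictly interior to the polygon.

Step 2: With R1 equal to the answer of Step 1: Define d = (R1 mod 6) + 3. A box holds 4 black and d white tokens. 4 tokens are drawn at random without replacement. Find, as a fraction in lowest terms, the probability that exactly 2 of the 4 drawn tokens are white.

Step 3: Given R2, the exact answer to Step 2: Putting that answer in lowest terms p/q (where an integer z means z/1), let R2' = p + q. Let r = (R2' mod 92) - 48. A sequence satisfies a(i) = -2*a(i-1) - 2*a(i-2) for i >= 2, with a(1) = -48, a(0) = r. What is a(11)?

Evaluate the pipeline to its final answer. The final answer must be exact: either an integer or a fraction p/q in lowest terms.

Step 1: cross terms: (-29*-13 - 8*-28)=601, (8*25 - 3*-13)=239, (3*7 - -31*25)=796, (-31*6 - -39*7)=87, (-39*-28 - -29*6)=1266; twice the area = |2989| = 2989; area = 2989/2; boundary points = 1 + 1 + 2 + 1 + 2 = 7; strictly interior points = area - boundary/2 + 1 = 1492; answer 1492
Step 2: R1 = 1492; d = 7; total draws C(11,4) = 330; favorable C(7,2)*C(4,2) = 126; P = 21/55; answer 21/55
Step 3: R2 = 21/55; threaded value p + q = 76; r = 28; a(2) = -2*(-48) - 2*(28) = 40; iterating: a(2)=40, a(3)=16, a(4)=-112, a(5)=192, a(6)=-160, a(7)=-64, a(8)=448, a(9)=-768, a(10)=640, a(11)=256; answer 256

256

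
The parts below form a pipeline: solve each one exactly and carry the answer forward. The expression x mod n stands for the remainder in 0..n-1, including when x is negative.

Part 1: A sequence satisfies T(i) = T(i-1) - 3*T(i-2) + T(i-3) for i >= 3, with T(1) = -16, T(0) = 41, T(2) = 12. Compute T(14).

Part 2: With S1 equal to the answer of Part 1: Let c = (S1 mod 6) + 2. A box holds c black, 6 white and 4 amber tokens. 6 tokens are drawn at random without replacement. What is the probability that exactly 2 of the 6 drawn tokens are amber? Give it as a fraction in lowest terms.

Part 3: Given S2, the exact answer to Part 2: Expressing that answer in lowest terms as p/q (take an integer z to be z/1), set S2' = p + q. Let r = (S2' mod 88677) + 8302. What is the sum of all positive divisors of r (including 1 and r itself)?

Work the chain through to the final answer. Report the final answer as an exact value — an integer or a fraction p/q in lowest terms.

Part 1: T(3) = 1*(12) - 3*(-16) + 1*(41) = 101; iterating: T(3)=101, T(4)=49, T(5)=-242, T(6)=-288, T(7)=487, T(8)=1109, T(9)=-640, T(10)=-3480, T(11)=-451, T(12)=9349, T(13)=7222, T(14)=-21276; answer -21276
Part 2: S1 = -21276; c = 2; total draws C(12,6) = 924; favorable C(4,2)*C(8,4) = 420; P = 5/11; answer 5/11
Part 3: S2 = 5/11; threaded value p + q = 16; r = 8318; 8318 = 2 * 4159; sigma = (1 + 2) * (1 + 4159) = 3 * 4160 = 12480; answer 12480

12480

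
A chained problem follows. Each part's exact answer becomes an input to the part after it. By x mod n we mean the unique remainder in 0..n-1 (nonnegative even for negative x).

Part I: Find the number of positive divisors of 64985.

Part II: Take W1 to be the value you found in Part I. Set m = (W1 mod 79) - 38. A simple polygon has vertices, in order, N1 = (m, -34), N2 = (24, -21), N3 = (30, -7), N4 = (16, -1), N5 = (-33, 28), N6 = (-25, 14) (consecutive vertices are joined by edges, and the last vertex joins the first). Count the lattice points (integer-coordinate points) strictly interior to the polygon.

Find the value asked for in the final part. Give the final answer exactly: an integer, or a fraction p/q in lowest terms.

Part I: 64985 = 5 * 41 * 317; number of divisors = (1+1) * (1+1) * (1+1) = 8; answer 8
Part II: W1 = 8; m = -30; cross terms: (-30*-21 - 24*-34)=1446, (24*-7 - 30*-21)=462, (30*-1 - 16*-7)=82, (16*28 - -33*-1)=415, (-33*14 - -25*28)=238, (-25*-34 - -30*14)=1270; twice the area = |3913| = 3913; area = 3913/2; boundary points = 1 + 2 + 2 + 1 + 2 + 1 = 9; strictly interior points = area - boundary/2 + 1 = 1953; answer 1953

1953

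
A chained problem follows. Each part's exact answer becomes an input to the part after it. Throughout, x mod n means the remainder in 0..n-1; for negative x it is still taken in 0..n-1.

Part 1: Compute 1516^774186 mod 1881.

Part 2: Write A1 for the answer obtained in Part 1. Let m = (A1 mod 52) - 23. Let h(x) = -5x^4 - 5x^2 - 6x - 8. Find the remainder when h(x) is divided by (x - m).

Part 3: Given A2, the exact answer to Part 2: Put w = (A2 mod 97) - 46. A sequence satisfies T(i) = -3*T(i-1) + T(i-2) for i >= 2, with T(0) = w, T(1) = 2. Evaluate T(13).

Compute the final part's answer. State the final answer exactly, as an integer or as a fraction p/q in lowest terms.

Part 1: squarings mod 1881: 1516^1=1516, 1516^2=1555, 1516^4=940, 1516^8=1411, 1516^16=823, 1516^32=169, 1516^64=346, 1516^128=1213, 1516^256=427, 1516^512=1753, 1516^1024=1336, 1516^2048=1708, 1516^4096=1714, 1516^8192=1555, 1516^16384=940, 1516^32768=1411, 1516^65536=823, 1516^131072=169, 1516^262144=346, 1516^524288=1213; 1516^774186 = 1516^2 * 1516^8 * 1516^32 * 1516^4096 * 1516^16384 * 1516^32768 * 1516^65536 * 1516^131072 * 1516^524288 = 163 (mod 1881); answer 163
Part 2: A1 = 163; m = -16; remainder = value at the root: -5*(-16)^4 - 5*(-16)^2 - 6*(-16)^1 - 8 = (-327680) + (-1280) + (96) + (-8) = -328872; answer -328872
Part 3: A2 = -328872; w = 9; T(2) = -3*(2) + 1*(9) = 3; iterating: T(2)=3, T(3)=-7, T(4)=24, T(5)=-79, T(6)=261, T(7)=-862, T(8)=2847, T(9)=-9403, T(10)=31056, T(11)=-102571, T(12)=338769, T(13)=-1118878; answer -1118878

-1118878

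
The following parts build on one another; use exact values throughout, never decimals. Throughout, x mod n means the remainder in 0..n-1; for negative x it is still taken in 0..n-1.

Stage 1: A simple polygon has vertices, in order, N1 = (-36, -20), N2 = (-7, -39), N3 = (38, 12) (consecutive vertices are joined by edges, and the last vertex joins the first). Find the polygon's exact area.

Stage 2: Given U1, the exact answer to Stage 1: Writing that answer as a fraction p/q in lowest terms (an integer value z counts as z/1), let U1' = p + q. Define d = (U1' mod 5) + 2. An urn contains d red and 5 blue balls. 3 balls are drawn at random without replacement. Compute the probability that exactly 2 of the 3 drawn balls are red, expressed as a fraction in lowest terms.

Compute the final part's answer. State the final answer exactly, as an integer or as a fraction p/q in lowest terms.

Stage 1: cross terms: (-36*-39 - -7*-20)=1264, (-7*12 - 38*-39)=1398, (38*-20 - -36*12)=-328; twice the area = |2334| = 2334; area = 1167; answer 1167
Stage 2: U1 = 1167; threaded value p + q = 1168; d = 5; total draws C(10,3) = 120; favorable C(5,2)*C(5,1) = 50; P = 5/12; answer 5/12

5/12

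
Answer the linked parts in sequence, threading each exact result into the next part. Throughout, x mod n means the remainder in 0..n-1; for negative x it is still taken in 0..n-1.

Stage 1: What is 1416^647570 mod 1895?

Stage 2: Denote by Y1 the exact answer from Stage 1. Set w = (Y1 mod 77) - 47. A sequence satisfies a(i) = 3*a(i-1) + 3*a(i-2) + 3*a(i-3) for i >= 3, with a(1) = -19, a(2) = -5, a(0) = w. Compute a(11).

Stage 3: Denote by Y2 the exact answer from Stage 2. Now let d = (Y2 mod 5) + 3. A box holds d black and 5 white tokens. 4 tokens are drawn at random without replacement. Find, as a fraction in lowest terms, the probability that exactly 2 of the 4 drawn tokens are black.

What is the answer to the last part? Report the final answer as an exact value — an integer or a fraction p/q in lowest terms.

10/21

Stage 1: squarings mod 1895: 1416^1=1416, 1416^2=146, 1416^4=471, 1416^8=126, 1416^16=716, 1416^32=1006, 1416^64=106, 1416^128=1761, 1416^256=901, 1416^512=741, 1416^1024=1426, 1416^2048=141, 1416^4096=931, 1416^8192=746, 1416^16384=1281, 1416^32768=1786, 1416^65536=511, 1416^131072=1506, 1416^262144=1616, 1416^524288=146; 1416^647570 = 1416^2 * 1416^16 * 1416^128 * 1416^256 * 1416^8192 * 1416^16384 * 1416^32768 * 1416^65536 * 1416^524288 = 61 (mod 1895); answer 61
Stage 2: Y1 = 61; w = 14; a(3) = 3*(-5) + 3*(-19) + 3*(14) = -30; iterating: a(3)=-30, a(4)=-162, a(5)=-591, a(6)=-2349, a(7)=-9306, a(8)=-36738, a(9)=-145179, a(10)=-573669, a(11)=-2266758; answer -2266758
Stage 3: Y2 = -2266758; d = 5; total draws C(10,4) = 210; favorable C(5,2)*C(5,2) = 100; P = 10/21; answer 10/21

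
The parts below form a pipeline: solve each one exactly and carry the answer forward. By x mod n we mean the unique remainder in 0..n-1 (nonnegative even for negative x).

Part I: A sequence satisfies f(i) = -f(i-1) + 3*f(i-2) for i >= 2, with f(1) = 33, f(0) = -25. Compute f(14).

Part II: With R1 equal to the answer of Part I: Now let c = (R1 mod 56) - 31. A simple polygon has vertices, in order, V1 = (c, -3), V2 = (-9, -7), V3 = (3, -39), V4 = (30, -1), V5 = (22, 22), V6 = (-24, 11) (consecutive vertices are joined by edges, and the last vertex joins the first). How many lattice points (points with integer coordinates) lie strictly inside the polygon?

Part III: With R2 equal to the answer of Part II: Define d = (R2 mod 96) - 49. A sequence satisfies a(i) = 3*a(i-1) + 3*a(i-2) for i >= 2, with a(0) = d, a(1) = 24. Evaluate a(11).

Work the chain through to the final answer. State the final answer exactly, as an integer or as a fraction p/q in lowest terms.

Part I: f(2) = -1*(33) + 3*(-25) = -108; iterating: f(2)=-108, f(3)=207, f(4)=-531, f(5)=1152, f(6)=-2745, f(7)=6201, f(8)=-14436, f(9)=33039, f(10)=-76347, f(11)=175464, f(12)=-404505, f(13)=930897, f(14)=-2144412; answer -2144412
Part II: R1 = -2144412; c = 21; cross terms: (21*-7 - -9*-3)=-174, (-9*-39 - 3*-7)=372, (3*-1 - 30*-39)=1167, (30*22 - 22*-1)=682, (22*11 - -24*22)=770, (-24*-3 - 21*11)=-159; twice the area = |2658| = 2658; area = 1329; boundary points = 2 + 4 + 1 + 1 + 1 + 1 = 10; strictly interior points = area - boundary/2 + 1 = 1325; answer 1325
Part III: R2 = 1325; d = 28; a(2) = 3*(24) + 3*(28) = 156; iterating: a(2)=156, a(3)=540, a(4)=2088, a(5)=7884, a(6)=29916, a(7)=113400, a(8)=429948, a(9)=1630044, a(10)=6179976, a(11)=23430060; answer 23430060

23430060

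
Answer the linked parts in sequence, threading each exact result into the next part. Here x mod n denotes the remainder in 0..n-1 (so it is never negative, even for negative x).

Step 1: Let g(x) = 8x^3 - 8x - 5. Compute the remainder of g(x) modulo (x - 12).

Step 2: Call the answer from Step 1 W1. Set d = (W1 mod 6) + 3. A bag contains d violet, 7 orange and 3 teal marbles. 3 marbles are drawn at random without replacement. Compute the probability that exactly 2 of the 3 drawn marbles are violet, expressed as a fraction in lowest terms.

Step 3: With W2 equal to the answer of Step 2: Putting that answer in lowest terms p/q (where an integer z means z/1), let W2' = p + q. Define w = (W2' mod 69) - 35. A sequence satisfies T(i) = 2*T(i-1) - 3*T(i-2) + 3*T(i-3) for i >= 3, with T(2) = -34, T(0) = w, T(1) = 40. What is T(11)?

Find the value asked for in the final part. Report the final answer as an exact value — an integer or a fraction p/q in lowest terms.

Step 1: remainder = value at the root: 8*(12)^3 - 8*(12)^1 - 5 = (13824) + (-96) + (-5) = 13723; answer 13723
Step 2: W1 = 13723; d = 4; total draws C(14,3) = 364; favorable C(4,2)*C(10,1) = 60; P = 15/91; answer 15/91
Step 3: W2 = 15/91; threaded value p + q = 106; w = 2; T(3) = 2*(-34) - 3*(40) + 3*(2) = -182; iterating: T(3)=-182, T(4)=-142, T(5)=160, T(6)=200, T(7)=-506, T(8)=-1132, T(9)=-146, T(10)=1586, T(11)=214; answer 214

214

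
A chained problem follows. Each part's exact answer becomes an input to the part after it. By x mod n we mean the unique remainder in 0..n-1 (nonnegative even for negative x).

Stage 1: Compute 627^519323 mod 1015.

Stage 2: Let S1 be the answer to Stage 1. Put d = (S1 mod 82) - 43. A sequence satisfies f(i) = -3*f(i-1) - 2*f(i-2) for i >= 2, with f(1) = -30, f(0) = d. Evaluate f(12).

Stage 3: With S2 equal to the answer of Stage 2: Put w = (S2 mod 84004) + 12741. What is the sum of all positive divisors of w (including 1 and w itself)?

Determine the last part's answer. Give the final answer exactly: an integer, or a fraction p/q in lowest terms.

65840

Stage 1: squarings mod 1015: 627^1=627, 627^2=324, 627^4=431, 627^8=16, 627^16=256, 627^32=576, 627^64=886, 627^128=401, 627^256=431, 627^512=16, 627^1024=256, 627^2048=576, 627^4096=886, 627^8192=401, 627^16384=431, 627^32768=16, 627^65536=256, 627^131072=576, 627^262144=886; 627^519323 = 627^1 * 627^2 * 627^8 * 627^16 * 627^128 * 627^1024 * 627^2048 * 627^8192 * 627^16384 * 627^32768 * 627^65536 * 627^131072 * 627^262144 = 1003 (mod 1015); answer 1003
Stage 2: S1 = 1003; d = -24; f(2) = -3*(-30) - 2*(-24) = 138; iterating: f(2)=138, f(3)=-354, f(4)=786, f(5)=-1650, f(6)=3378, f(7)=-6834, f(8)=13746, f(9)=-27570, f(10)=55218, f(11)=-110514, f(12)=221106; answer 221106
Stage 3: S2 = 221106; w = 65839; 65839 is prime, so its only divisors are 1 and 65839; sigma = 1 + 65839 = 65840; answer 65840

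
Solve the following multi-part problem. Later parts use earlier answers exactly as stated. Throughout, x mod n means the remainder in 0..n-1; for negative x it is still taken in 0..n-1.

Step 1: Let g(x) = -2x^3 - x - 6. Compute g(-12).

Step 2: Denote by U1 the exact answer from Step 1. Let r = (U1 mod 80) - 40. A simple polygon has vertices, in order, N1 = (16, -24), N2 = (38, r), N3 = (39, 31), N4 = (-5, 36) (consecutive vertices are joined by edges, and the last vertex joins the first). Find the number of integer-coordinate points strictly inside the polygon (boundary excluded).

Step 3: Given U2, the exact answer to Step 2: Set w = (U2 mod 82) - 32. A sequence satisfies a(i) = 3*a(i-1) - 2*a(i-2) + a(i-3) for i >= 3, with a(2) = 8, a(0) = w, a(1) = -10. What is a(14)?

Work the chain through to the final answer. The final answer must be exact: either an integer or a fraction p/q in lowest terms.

Step 1: -2*(-12)^3 - 1*(-12)^1 - 6 = (3456) + (12) + (-6) = 3462; answer 3462
Step 2: U1 = 3462; r = -18; cross terms: (16*-18 - 38*-24)=624, (38*31 - 39*-18)=1880, (39*36 - -5*31)=1559, (-5*-24 - 16*36)=-456; twice the area = |3607| = 3607; area = 3607/2; boundary points = 2 + 1 + 1 + 3 = 7; strictly interior points = area - boundary/2 + 1 = 1801; answer 1801
Step 3: U2 = 1801; w = 47; a(3) = 3*(8) - 2*(-10) + 1*(47) = 91; iterating: a(3)=91, a(4)=247, a(5)=567, a(6)=1298, a(7)=3007, a(8)=6992, a(9)=16260, a(10)=37803, a(11)=87881, a(12)=204297, a(13)=474932, a(14)=1104083; answer 1104083

1104083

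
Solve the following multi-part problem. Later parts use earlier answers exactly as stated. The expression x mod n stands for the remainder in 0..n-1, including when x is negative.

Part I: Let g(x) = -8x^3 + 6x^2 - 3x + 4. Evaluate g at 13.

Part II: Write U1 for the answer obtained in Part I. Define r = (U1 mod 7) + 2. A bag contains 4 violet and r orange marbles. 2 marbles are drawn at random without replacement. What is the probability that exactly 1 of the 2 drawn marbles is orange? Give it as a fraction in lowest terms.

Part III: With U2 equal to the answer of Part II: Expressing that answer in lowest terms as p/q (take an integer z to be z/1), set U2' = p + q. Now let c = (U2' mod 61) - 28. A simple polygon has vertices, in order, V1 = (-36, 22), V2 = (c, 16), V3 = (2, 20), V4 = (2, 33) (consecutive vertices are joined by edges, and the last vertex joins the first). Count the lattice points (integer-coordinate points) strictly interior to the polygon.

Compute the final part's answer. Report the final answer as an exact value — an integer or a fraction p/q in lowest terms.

323

Part I: -8*(13)^3 + 6*(13)^2 - 3*(13)^1 + 4 = (-17576) + (1014) + (-39) + (4) = -16597; answer -16597
Part II: U1 = -16597; r = 2; total draws C(6,2) = 15; favorable C(2,1)*C(4,1) = 8; P = 8/15; answer 8/15
Part III: U2 = 8/15; threaded value p + q = 23; c = -5; cross terms: (-36*16 - -5*22)=-466, (-5*20 - 2*16)=-132, (2*33 - 2*20)=26, (2*22 - -36*33)=1232; twice the area = |660| = 660; area = 330; boundary points = 1 + 1 + 13 + 1 = 16; strictly interior points = area - boundary/2 + 1 = 323; answer 323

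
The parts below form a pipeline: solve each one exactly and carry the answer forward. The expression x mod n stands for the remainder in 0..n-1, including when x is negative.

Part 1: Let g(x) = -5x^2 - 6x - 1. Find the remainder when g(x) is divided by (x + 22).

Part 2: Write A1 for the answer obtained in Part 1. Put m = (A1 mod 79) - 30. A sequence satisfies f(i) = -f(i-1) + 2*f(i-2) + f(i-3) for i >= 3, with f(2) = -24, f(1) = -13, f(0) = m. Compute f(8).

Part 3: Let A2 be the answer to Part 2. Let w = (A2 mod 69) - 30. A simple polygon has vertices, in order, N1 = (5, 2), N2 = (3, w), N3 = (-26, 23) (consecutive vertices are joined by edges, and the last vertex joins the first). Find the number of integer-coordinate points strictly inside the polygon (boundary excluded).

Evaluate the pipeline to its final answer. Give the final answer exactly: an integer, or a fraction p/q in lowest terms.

40

Part 1: remainder = value at the root: -5*(-22)^2 - 6*(-22)^1 - 1 = (-2420) + (132) + (-1) = -2289; answer -2289
Part 2: A1 = -2289; m = -28; f(3) = -1*(-24) + 2*(-13) + 1*(-28) = -30; iterating: f(3)=-30, f(4)=-31, f(5)=-53, f(6)=-39, f(7)=-98, f(8)=-33; answer -33
Part 3: A2 = -33; w = 6; cross terms: (5*6 - 3*2)=24, (3*23 - -26*6)=225, (-26*2 - 5*23)=-167; twice the area = |82| = 82; area = 41; boundary points = 2 + 1 + 1 = 4; strictly interior points = area - boundary/2 + 1 = 40; answer 40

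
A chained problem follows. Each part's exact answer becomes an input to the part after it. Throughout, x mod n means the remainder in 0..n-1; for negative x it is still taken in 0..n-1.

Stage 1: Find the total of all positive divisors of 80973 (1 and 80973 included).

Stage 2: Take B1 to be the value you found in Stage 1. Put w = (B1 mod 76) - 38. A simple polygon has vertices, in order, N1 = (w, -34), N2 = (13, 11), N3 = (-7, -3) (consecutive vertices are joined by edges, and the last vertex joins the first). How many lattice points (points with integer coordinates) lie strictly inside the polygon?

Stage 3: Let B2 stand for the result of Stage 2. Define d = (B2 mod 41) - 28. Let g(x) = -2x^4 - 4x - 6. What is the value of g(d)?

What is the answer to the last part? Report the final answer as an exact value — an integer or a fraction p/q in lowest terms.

Stage 1: 80973 = 3^3 * 2999; sigma = (1 + 3 + 9 + 27) * (1 + 2999) = 40 * 3000 = 120000; answer 120000
Stage 2: B1 = 120000; w = 34; cross terms: (34*11 - 13*-34)=816, (13*-3 - -7*11)=38, (-7*-34 - 34*-3)=340; twice the area = |1194| = 1194; area = 597; boundary points = 3 + 2 + 1 = 6; strictly interior points = area - boundary/2 + 1 = 595; answer 595
Stage 3: B2 = 595; d = -7; -2*(-7)^4 - 4*(-7)^1 - 6 = (-4802) + (28) + (-6) = -4780; answer -4780

-4780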